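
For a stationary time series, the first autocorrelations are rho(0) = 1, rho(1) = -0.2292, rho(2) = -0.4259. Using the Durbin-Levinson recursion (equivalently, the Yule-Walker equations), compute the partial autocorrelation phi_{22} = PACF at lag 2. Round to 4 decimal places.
\phi_{22} = -0.5050

The PACF at lag k is phi_{kk}, the last component of the solution
to the Yule-Walker system G_k phi = r_k where
  (G_k)_{ij} = rho(|i - j|), (r_k)_i = rho(i), i,j = 1..k.
Equivalently, Durbin-Levinson gives phi_{kk} iteratively:
  phi_{11} = rho(1)
  phi_{kk} = [rho(k) - sum_{j=1..k-1} phi_{k-1,j} rho(k-j)]
            / [1 - sum_{j=1..k-1} phi_{k-1,j} rho(j)],
  phi_{k,j} = phi_{k-1,j} - phi_{kk} phi_{k-1,k-j},  j = 1..k-1.
Step k = 1:
  phi_11 = rho(1) = -0.2292.
Step k = 2:
  phi_22 = [rho(2) - phi_11 rho(1)] / [1 - phi_11 rho(1)] = [-0.4259 - (-0.2292)(-0.2292)] / [1 - (-0.2292)(-0.2292)]
         = -0.47843264 / 0.94746736 = -0.505.
Therefore phi_{22} = -0.5050.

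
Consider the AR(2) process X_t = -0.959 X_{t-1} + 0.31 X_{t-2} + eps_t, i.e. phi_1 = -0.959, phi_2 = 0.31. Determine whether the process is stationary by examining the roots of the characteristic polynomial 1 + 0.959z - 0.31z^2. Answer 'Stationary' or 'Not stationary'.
\text{Not stationary}

The AR(p) characteristic polynomial is P(z) = 1 + 0.959z - 0.31z^2.
Stationarity requires all roots to lie outside the unit circle, i.e. |z| > 1 for every root.
Set 1 + (0.959) z + (-0.31) z^2 = 0, i.e. a z^2 + b z + c = 0 with a = -0.31, b = 0.959, c = 1.
Discriminant D = b^2 - 4ac = (0.959)^2 - 4*(-0.31)*1 = 0.919681 - (-1.24) = 2.159681.
D >= 0, so the roots are real: z = (-b +/- sqrt(D)) / (2a) = (-0.959 +/- 1.469585) / (-0.62).
  z_1 = (-0.959 + 1.469585) / (-0.62) = -0.8235,   |z_1| = 0.8235.
  z_2 = (-0.959 - 1.469585) / (-0.62) = 3.9171,   |z_2| = 3.9171.
Moduli of all roots: 0.8235, 3.9171.
All moduli strictly greater than 1? No.
Verdict: Not stationary.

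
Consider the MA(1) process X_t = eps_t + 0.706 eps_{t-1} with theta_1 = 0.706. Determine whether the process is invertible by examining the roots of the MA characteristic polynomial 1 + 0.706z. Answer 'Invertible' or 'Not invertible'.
\text{Invertible}

The MA(q) characteristic polynomial is P(z) = 1 + 0.706z.
Invertibility requires all roots to lie outside the unit circle, i.e. |z| > 1 for every root.
This is linear in z: 1 + (0.706) z = 0  =>  z = -1/(0.706) = -1.416431,  |z| = 1.416431.
Moduli of all roots: 1.4164.
All moduli strictly greater than 1? Yes.
Verdict: Invertible.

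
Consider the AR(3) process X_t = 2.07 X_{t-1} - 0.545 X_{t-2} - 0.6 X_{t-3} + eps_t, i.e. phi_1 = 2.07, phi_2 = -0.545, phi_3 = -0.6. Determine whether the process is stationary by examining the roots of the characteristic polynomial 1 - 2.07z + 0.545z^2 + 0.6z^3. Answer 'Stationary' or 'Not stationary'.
\text{Not stationary}

The AR(p) characteristic polynomial is P(z) = 1 - 2.07z + 0.545z^2 + 0.6z^3.
Stationarity requires all roots to lie outside the unit circle, i.e. |z| > 1 for every root.
Degree 3: look for a simple real root z0 first, then factor out (1 - z/z0) and solve the remaining quadratic.
Testing z0 = 0.8: P(0.8) = 1 + (-2.07)(0.8) + (0.545)(0.8)^2 + (0.6)(0.8)^3
  = 1 + (-1.656) + (0.3488) + (0.3072) = 0.  So z_0 = 0.8 is a root, |z_0| = 0.8.
Divide out the factor (1 - 1.25 z) = (1 - z/z0) (since 1/z0 = 1.25):
  P(z) = (1 - 1.25 z)(1 + (-0.82) z + (-0.48) z^2)
  [check: z-coef -0.82 - (1.25) = -2.07; z^2-coef -0.48 - (1.25)(-0.82) = 0.545; z^3-coef -(1.25)(-0.48) = 0.6.]
Remaining roots from the quadratic factor 1 + (-0.82) z + (-0.48) z^2:
  Set 1 + (-0.82) z + (-0.48) z^2 = 0, i.e. a z^2 + b z + c = 0 with a = -0.48, b = -0.82, c = 1.
  Discriminant D = b^2 - 4ac = (-0.82)^2 - 4*(-0.48)*1 = 0.6724 - (-1.92) = 2.5924.
  D >= 0, so the roots are real: z = (-b +/- sqrt(D)) / (2a) = (0.82 +/- 1.610093) / (-0.96).
    z_1 = (0.82 + 1.610093) / (-0.96) = -2.5313,   |z_1| = 2.5313.
    z_2 = (0.82 - 1.610093) / (-0.96) = 0.823,   |z_2| = 0.823.
Moduli of all roots: 0.8000, 2.5313, 0.8230.
All moduli strictly greater than 1? No.
Verdict: Not stationary.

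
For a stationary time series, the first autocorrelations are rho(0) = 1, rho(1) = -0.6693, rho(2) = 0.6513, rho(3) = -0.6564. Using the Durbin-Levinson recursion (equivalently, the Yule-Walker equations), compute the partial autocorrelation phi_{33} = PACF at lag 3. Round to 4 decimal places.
\phi_{33} = -0.2819

The PACF at lag k is phi_{kk}, the last component of the solution
to the Yule-Walker system G_k phi = r_k where
  (G_k)_{ij} = rho(|i - j|), (r_k)_i = rho(i), i,j = 1..k.
Equivalently, Durbin-Levinson gives phi_{kk} iteratively:
  phi_{11} = rho(1)
  phi_{kk} = [rho(k) - sum_{j=1..k-1} phi_{k-1,j} rho(k-j)]
            / [1 - sum_{j=1..k-1} phi_{k-1,j} rho(j)],
  phi_{k,j} = phi_{k-1,j} - phi_{kk} phi_{k-1,k-j},  j = 1..k-1.
Step k = 1:
  phi_11 = rho(1) = -0.6693.
Step k = 2:
  phi_22 = [rho(2) - phi_11 rho(1)] / [1 - phi_11 rho(1)] = [0.6513 - (-0.6693)(-0.6693)] / [1 - (-0.6693)(-0.6693)]
         = 0.20333751 / 0.55203751 = 0.36834.
  Update: phi_21 = phi_11 - phi_22 phi_11 = -0.6693 - (0.36834)(-0.6693) = -0.42277.
Step k = 3:
  phi_33 = [rho(3) - phi_21 rho(2) - phi_22 rho(1)] / [1 - phi_21 rho(1) - phi_22 rho(2)]
    numerator   = -0.6564 - (-0.42277)(0.6513) - (0.36834)(-0.6693) = -0.13451991
    denominator = 1 - (-0.42277)(-0.6693) - (0.36834)(0.6513) = 0.47714017
  phi_33 = -0.13451991 / 0.47714017 = -0.2819.
Therefore phi_{33} = -0.2819.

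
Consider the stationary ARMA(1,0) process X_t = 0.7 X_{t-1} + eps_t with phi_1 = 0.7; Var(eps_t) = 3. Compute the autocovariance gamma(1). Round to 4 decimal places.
\gamma(1) = 4.1176

Multiply the model equation by X_{t-k} and take expectations. With theta_0 = psi_0 = 1 and psi_j the MA(infinity) weights, this gives
  gamma(k) - sum_i phi_i gamma(k-i) = c_k,
  c_k = sigma^2 * sum_{j=k..q} theta_j psi_{j-k}   (c_k = 0 for k > q),
using gamma(-m) = gamma(m).
Pure AR (q = 0): c_0 = sigma^2 = 3, c_k = 0 for k >= 1.
Equations for k = 0 and k = 1 (AR order 1):
  gamma(0) = phi_1 gamma(1) + c_0
  gamma(1) = phi_1 gamma(0) + c_1
Substituting the second into the first: gamma(0) (1 - phi_1^2) = c_0 + phi_1 c_1, so
  gamma(0) = c_0 / (1 - phi_1^2) = 3 / (1 - (0.7)^2) = 3 / 0.51 = 5.882353.
  gamma(1) = phi_1 gamma(0) = (0.7)(5.882353) = 4.117647.
Therefore gamma(1) = 4.1176 (to 4 decimal places).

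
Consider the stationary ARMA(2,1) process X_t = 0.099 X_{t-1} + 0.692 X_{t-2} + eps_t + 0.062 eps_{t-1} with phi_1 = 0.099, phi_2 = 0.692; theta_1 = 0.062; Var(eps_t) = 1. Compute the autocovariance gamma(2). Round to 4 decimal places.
\gamma(2) = 1.6366

Multiply the model equation by X_{t-k} and take expectations. With theta_0 = psi_0 = 1 and psi_j the MA(infinity) weights, this gives
  gamma(k) - sum_i phi_i gamma(k-i) = c_k,
  c_k = sigma^2 * sum_{j=k..q} theta_j psi_{j-k}   (c_k = 0 for k > q),
using gamma(-m) = gamma(m).
psi-weights needed (psi_j = theta_j + sum_i phi_i psi_{j-i}):
  psi_1 = theta_1 + phi_1 = 0.062 + (0.099) = 0.161
Right-hand sides:
  c_0 = sigma^2 (1 + theta_1 psi_1) = 1 * (1 + (0.062)(0.161)) = 1 * 1.009982 = 1.009982
  c_1 = sigma^2 theta_1 = 1 * (0.062) = 0.062
  c_2 = 0
Equations for k = 0, 1, 2 (AR order 2, c_2 = 0):
  (E0) gamma(0) = phi_1 gamma(1) + phi_2 gamma(2) + c_0
  (E1) gamma(1) = phi_1 gamma(0) + phi_2 gamma(1) + c_1
  (E2) gamma(2) = phi_1 gamma(1) + phi_2 gamma(0)
From (E1): gamma(1) = A gamma(0) + B with
  A = phi_1 / (1 - phi_2) = 0.099 / 0.308 = 0.321429,   B = c_1 / (1 - phi_2) = 0.062 / 0.308 = 0.201299.
Insert (E2) into (E0): gamma(0) (1 - phi_2^2) = phi_1 (1 + phi_2) gamma(1) + c_0.
  phi_1 (1 + phi_2) = (0.099)(1.692) = 0.167508,   1 - phi_2^2 = 0.521136.
Replace gamma(1) by A gamma(0) + B and collect gamma(0):
  gamma(0) [0.521136 - (0.167508)(0.321429)] = (0.167508)(0.201299) + 1.009982
  gamma(0) * 0.467294 = 1.043701
  gamma(0) = 1.043701 / 0.467294 = 2.233499.
  gamma(1) = A gamma(0) + B = (0.321429)(2.233499) + (0.201299) = 0.919209.
  gamma(2) = phi_1 gamma(1) + phi_2 gamma(0) = (0.099)(0.919209) + (0.692)(2.233499) = 1.636583.
Therefore gamma(2) = 1.6366 (to 4 decimal places).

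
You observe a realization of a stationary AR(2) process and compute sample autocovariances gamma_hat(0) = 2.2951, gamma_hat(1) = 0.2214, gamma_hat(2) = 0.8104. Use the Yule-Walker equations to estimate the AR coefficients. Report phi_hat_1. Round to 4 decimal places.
\hat\phi_{1} = 0.0630

The Yule-Walker equations for an AR(p) process read, in matrix form,
  Gamma_p phi = r_p,   with   (Gamma_p)_{ij} = gamma(|i - j|),
                       (r_p)_i = gamma(i),   i,j = 1..p.
Substitute the sample gammas (Toeplitz matrix and right-hand side of size 2):
  Gamma_p = [[2.2951, 0.2214], [0.2214, 2.2951]]
  r_p     = [0.2214, 0.8104]
Written out:
  2.2951 phi_1 + 0.2214 phi_2 = 0.2214
  0.2214 phi_1 + 2.2951 phi_2 = 0.8104
Solve by Cramer's rule:
  det = gamma(0)^2 - gamma(1)^2 = (2.2951)^2 - (0.2214)^2 = 5.26748401 - 0.04901796 = 5.21846605
  phi_hat_1 = [gamma(1) gamma(0) - gamma(1) gamma(2)] / det = [(0.2214)(2.2951) - (0.2214)(0.8104)] / 5.21846605 = 0.32871258 / 5.21846605 = 0.063
  phi_hat_2 = [gamma(0) gamma(2) - gamma(1)^2] / det = [(2.2951)(0.8104) - (0.2214)^2] / 5.21846605 = 1.81093108 / 5.21846605 = 0.347
So phi_hat = [0.0630, 0.3470].
Therefore phi_hat_1 = 0.0630.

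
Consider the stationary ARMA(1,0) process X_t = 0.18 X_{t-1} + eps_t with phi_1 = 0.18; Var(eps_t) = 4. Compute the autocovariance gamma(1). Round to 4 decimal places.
\gamma(1) = 0.7441

Multiply the model equation by X_{t-k} and take expectations. With theta_0 = psi_0 = 1 and psi_j the MA(infinity) weights, this gives
  gamma(k) - sum_i phi_i gamma(k-i) = c_k,
  c_k = sigma^2 * sum_{j=k..q} theta_j psi_{j-k}   (c_k = 0 for k > q),
using gamma(-m) = gamma(m).
Pure AR (q = 0): c_0 = sigma^2 = 4, c_k = 0 for k >= 1.
Equations for k = 0 and k = 1 (AR order 1):
  gamma(0) = phi_1 gamma(1) + c_0
  gamma(1) = phi_1 gamma(0) + c_1
Substituting the second into the first: gamma(0) (1 - phi_1^2) = c_0 + phi_1 c_1, so
  gamma(0) = c_0 / (1 - phi_1^2) = 4 / (1 - (0.18)^2) = 4 / 0.9676 = 4.13394.
  gamma(1) = phi_1 gamma(0) = (0.18)(4.13394) = 0.744109.
Therefore gamma(1) = 0.7441 (to 4 decimal places).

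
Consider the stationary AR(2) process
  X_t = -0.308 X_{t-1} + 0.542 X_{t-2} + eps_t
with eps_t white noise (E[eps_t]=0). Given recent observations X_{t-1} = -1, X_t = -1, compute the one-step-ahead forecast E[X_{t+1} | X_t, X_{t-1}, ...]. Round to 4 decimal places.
E[X_{t+1} \mid \mathcal F_t] = -0.2340

For an AR(p) model X_t = c + sum_i phi_i X_{t-i} + eps_t, the
one-step-ahead conditional mean is
  E[X_{t+1} | X_t, ...] = c + sum_i phi_i X_{t+1-i}.
Substitute known values:
  E[X_{t+1} | ...] = (-0.308) * (-1) + (0.542) * (-1)
                   = -0.2340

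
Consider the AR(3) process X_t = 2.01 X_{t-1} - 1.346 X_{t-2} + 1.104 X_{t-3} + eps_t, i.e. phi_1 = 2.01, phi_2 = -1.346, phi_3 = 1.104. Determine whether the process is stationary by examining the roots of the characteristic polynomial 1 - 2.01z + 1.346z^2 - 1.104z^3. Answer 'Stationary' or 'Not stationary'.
\text{Not stationary}

The AR(p) characteristic polynomial is P(z) = 1 - 2.01z + 1.346z^2 - 1.104z^3.
Stationarity requires all roots to lie outside the unit circle, i.e. |z| > 1 for every root.
Degree 3: look for a simple real root z0 first, then factor out (1 - z/z0) and solve the remaining quadratic.
Testing z0 = 0.625: P(0.625) = 1 + (-2.01)(0.625) + (1.346)(0.625)^2 + (-1.104)(0.625)^3
  = 1 + (-1.25625) + (0.525781) + (-0.269531) = 0.  So z_0 = 0.625 is a root, |z_0| = 0.625.
Divide out the factor (1 - 1.6 z) = (1 - z/z0) (since 1/z0 = 1.6):
  P(z) = (1 - 1.6 z)(1 + (-0.41) z + (0.69) z^2)
  [check: z-coef -0.41 - (1.6) = -2.01; z^2-coef 0.69 - (1.6)(-0.41) = 1.346; z^3-coef -(1.6)(0.69) = -1.104.]
Remaining roots from the quadratic factor 1 + (-0.41) z + (0.69) z^2:
  Set 1 + (-0.41) z + (0.69) z^2 = 0, i.e. a z^2 + b z + c = 0 with a = 0.69, b = -0.41, c = 1.
  Discriminant D = b^2 - 4ac = (-0.41)^2 - 4*(0.69)*1 = 0.1681 - (2.76) = -2.5919.
  D < 0, so the roots are the complex-conjugate pair z = (-b +/- i sqrt(-D)) / (2a) = 0.2971 +/- 1.1666i.
  For a conjugate pair |z|^2 = z * conj(z) = (product of roots) = c/a = 1/(0.69) = 1.449275, so |z| = sqrt(1.449275) = 1.2039 for both roots.
Moduli of all roots: 0.6250, 1.2039, 1.2039.
All moduli strictly greater than 1? No.
Verdict: Not stationary.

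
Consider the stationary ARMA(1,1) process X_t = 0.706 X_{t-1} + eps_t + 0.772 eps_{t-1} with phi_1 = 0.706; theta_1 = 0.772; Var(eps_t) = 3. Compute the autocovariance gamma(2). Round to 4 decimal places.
\gamma(2) = 9.6430

Multiply the model equation by X_{t-k} and take expectations. With theta_0 = psi_0 = 1 and psi_j the MA(infinity) weights, this gives
  gamma(k) - sum_i phi_i gamma(k-i) = c_k,
  c_k = sigma^2 * sum_{j=k..q} theta_j psi_{j-k}   (c_k = 0 for k > q),
using gamma(-m) = gamma(m).
psi-weights needed (psi_j = theta_j + sum_i phi_i psi_{j-i}):
  psi_1 = theta_1 + phi_1 = 0.772 + (0.706) = 1.478
Right-hand sides:
  c_0 = sigma^2 (1 + theta_1 psi_1) = 3 * (1 + (0.772)(1.478)) = 3 * 2.141016 = 6.423048
  c_1 = sigma^2 theta_1 = 3 * (0.772) = 2.316
  c_2 = 0
Equations for k = 0 and k = 1 (AR order 1):
  gamma(0) = phi_1 gamma(1) + c_0
  gamma(1) = phi_1 gamma(0) + c_1
Substituting the second into the first: gamma(0) (1 - phi_1^2) = c_0 + phi_1 c_1, so
  gamma(0) = (c_0 + phi_1 c_1) / (1 - phi_1^2) = (6.423048 + (0.706)(2.316)) / (1 - (0.706)^2) = 8.058144 / 0.501564 = 16.066033.
  gamma(1) = phi_1 gamma(0) + c_1 = (0.706)(16.066033) + (2.316) = 13.65862.
For k = 2 (> q): gamma(2) = phi_1 gamma(1) = (0.706)(13.65862) = 9.642985.
Therefore gamma(2) = 9.6430 (to 4 decimal places).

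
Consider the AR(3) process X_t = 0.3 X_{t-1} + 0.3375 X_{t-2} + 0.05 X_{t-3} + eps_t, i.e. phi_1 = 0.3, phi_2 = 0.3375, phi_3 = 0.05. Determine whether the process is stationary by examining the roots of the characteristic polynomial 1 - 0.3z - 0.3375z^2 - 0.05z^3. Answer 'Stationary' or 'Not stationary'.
\text{Stationary}

The AR(p) characteristic polynomial is P(z) = 1 - 0.3z - 0.3375z^2 - 0.05z^3.
Stationarity requires all roots to lie outside the unit circle, i.e. |z| > 1 for every root.
Degree 3: look for a simple real root z0 first, then factor out (1 - z/z0) and solve the remaining quadratic.
Testing z0 = -4: P(-4) = 1 + (-0.3)(-4) + (-0.3375)(-4)^2 + (-0.05)(-4)^3
  = 1 + (1.2) + (-5.4) + (3.2) = 0.  So z_0 = -4 is a root, |z_0| = 4.
Divide out the factor (1 + 0.25 z) = (1 - z/z0) (since 1/z0 = -0.25):
  P(z) = (1 + 0.25 z)(1 + (-0.55) z + (-0.2) z^2)
  [check: z-coef -0.55 - (-0.25) = -0.3; z^2-coef -0.2 - (-0.25)(-0.55) = -0.3375; z^3-coef -(-0.25)(-0.2) = -0.05.]
Remaining roots from the quadratic factor 1 + (-0.55) z + (-0.2) z^2:
  Set 1 + (-0.55) z + (-0.2) z^2 = 0, i.e. a z^2 + b z + c = 0 with a = -0.2, b = -0.55, c = 1.
  Discriminant D = b^2 - 4ac = (-0.55)^2 - 4*(-0.2)*1 = 0.3025 - (-0.8) = 1.1025.
  D >= 0, so the roots are real: z = (-b +/- sqrt(D)) / (2a) = (0.55 +/- 1.05) / (-0.4).
    z_1 = (0.55 + 1.05) / (-0.4) = -4,   |z_1| = 4.
    z_2 = (0.55 - 1.05) / (-0.4) = 1.25,   |z_2| = 1.25.
Moduli of all roots: 4.0000, 4.0000, 1.2500.
All moduli strictly greater than 1? Yes.
Verdict: Stationary.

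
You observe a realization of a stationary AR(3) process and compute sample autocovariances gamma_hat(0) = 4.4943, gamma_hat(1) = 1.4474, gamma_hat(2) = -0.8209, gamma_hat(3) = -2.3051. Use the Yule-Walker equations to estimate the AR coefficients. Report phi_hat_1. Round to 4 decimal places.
\hat\phi_{1} = 0.2930

The Yule-Walker equations for an AR(p) process read, in matrix form,
  Gamma_p phi = r_p,   with   (Gamma_p)_{ij} = gamma(|i - j|),
                       (r_p)_i = gamma(i),   i,j = 1..p.
Substitute the sample gammas (Toeplitz matrix and right-hand side of size 3):
  Gamma_p = [[4.4943, 1.4474, -0.8209], [1.4474, 4.4943, 1.4474], [-0.8209, 1.4474, 4.4943]]
  r_p     = [1.4474, -0.8209, -2.3051]
Written out (R1..R3):
  (R1) 4.4943 phi_1 + 1.4474 phi_2 - 0.8209 phi_3 = 1.4474
  (R2) 1.4474 phi_1 + 4.4943 phi_2 + 1.4474 phi_3 = -0.8209
  (R3) -0.8209 phi_1 + 1.4474 phi_2 + 4.4943 phi_3 = -2.3051
Gaussian elimination:
  R2 <- R2 - (1.4474/4.4943) R1 = R2 - (0.322052) R1:  4.028161 phi_2 + 1.711773 phi_3 = -1.287039
  R3 <- R3 - (-0.8209/4.4943) R1 = R3 - (-0.182654) R1:  1.711773 phi_2 + 4.34436 phi_3 = -2.040727
  R3 <- R3 - (1.711773/4.028161) R2 = R3 - (0.424951) R2:  3.616939 phi_3 = -1.493798
Back-substitution:
  phi_hat_3 = -1.493798 / 3.616939 = -0.413001
  phi_hat_2 = (-1.287039 - (1.711773)(-0.413001)) / 4.028161 = -0.144005
  phi_hat_1 = (1.4474 - (1.4474)(-0.144005) - (-0.8209)(-0.413001)) / 4.4943 = 0.292993
So phi_hat = [0.2930, -0.1440, -0.4130].
Therefore phi_hat_1 = 0.2930.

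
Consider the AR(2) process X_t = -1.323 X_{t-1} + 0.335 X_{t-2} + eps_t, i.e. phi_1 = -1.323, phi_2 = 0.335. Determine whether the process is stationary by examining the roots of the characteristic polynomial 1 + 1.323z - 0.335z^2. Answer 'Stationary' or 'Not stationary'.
\text{Not stationary}

The AR(p) characteristic polynomial is P(z) = 1 + 1.323z - 0.335z^2.
Stationarity requires all roots to lie outside the unit circle, i.e. |z| > 1 for every root.
Set 1 + (1.323) z + (-0.335) z^2 = 0, i.e. a z^2 + b z + c = 0 with a = -0.335, b = 1.323, c = 1.
Discriminant D = b^2 - 4ac = (1.323)^2 - 4*(-0.335)*1 = 1.750329 - (-1.34) = 3.090329.
D >= 0, so the roots are real: z = (-b +/- sqrt(D)) / (2a) = (-1.323 +/- 1.757933) / (-0.67).
  z_1 = (-1.323 + 1.757933) / (-0.67) = -0.6492,   |z_1| = 0.6492.
  z_2 = (-1.323 - 1.757933) / (-0.67) = 4.5984,   |z_2| = 4.5984.
Moduli of all roots: 0.6492, 4.5984.
All moduli strictly greater than 1? No.
Verdict: Not stationary.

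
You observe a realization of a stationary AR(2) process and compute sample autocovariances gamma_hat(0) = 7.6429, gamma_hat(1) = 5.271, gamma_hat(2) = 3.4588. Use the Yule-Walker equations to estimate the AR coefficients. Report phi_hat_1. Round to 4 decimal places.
\hat\phi_{1} = 0.7200

The Yule-Walker equations for an AR(p) process read, in matrix form,
  Gamma_p phi = r_p,   with   (Gamma_p)_{ij} = gamma(|i - j|),
                       (r_p)_i = gamma(i),   i,j = 1..p.
Substitute the sample gammas (Toeplitz matrix and right-hand side of size 2):
  Gamma_p = [[7.6429, 5.271], [5.271, 7.6429]]
  r_p     = [5.271, 3.4588]
Written out:
  7.6429 phi_1 + 5.271 phi_2 = 5.271
  5.271 phi_1 + 7.6429 phi_2 = 3.4588
Solve by Cramer's rule:
  det = gamma(0)^2 - gamma(1)^2 = (7.6429)^2 - (5.271)^2 = 58.41392041 - 27.783441 = 30.63047941
  phi_hat_1 = [gamma(1) gamma(0) - gamma(1) gamma(2)] / det = [(5.271)(7.6429) - (5.271)(3.4588)] / 30.63047941 = 22.0543911 / 30.63047941 = 0.72
  phi_hat_2 = [gamma(0) gamma(2) - gamma(1)^2] / det = [(7.6429)(3.4588) - (5.271)^2] / 30.63047941 = -1.34817848 / 30.63047941 = -0.044
So phi_hat = [0.7200, -0.0440].
Therefore phi_hat_1 = 0.7200.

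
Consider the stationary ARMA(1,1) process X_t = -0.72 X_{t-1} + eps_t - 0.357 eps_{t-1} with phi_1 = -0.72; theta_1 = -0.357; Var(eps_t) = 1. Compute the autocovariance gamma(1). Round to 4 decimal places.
\gamma(1) = -2.8111

Multiply the model equation by X_{t-k} and take expectations. With theta_0 = psi_0 = 1 and psi_j the MA(infinity) weights, this gives
  gamma(k) - sum_i phi_i gamma(k-i) = c_k,
  c_k = sigma^2 * sum_{j=k..q} theta_j psi_{j-k}   (c_k = 0 for k > q),
using gamma(-m) = gamma(m).
psi-weights needed (psi_j = theta_j + sum_i phi_i psi_{j-i}):
  psi_1 = theta_1 + phi_1 = -0.357 + (-0.72) = -1.077
Right-hand sides:
  c_0 = sigma^2 (1 + theta_1 psi_1) = 1 * (1 + (-0.357)(-1.077)) = 1 * 1.384489 = 1.384489
  c_1 = sigma^2 theta_1 = 1 * (-0.357) = -0.357
  c_2 = 0
Equations for k = 0 and k = 1 (AR order 1):
  gamma(0) = phi_1 gamma(1) + c_0
  gamma(1) = phi_1 gamma(0) + c_1
Substituting the second into the first: gamma(0) (1 - phi_1^2) = c_0 + phi_1 c_1, so
  gamma(0) = (c_0 + phi_1 c_1) / (1 - phi_1^2) = (1.384489 + (-0.72)(-0.357)) / (1 - (-0.72)^2) = 1.641529 / 0.4816 = 3.40849.
  gamma(1) = phi_1 gamma(0) + c_1 = (-0.72)(3.40849) + (-0.357) = -2.811113.
Therefore gamma(1) = -2.8111 (to 4 decimal places).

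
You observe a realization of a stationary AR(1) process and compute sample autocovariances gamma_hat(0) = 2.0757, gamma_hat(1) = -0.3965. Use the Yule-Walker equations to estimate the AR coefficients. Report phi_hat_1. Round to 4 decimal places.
\hat\phi_{1} = -0.1910

The Yule-Walker equations for an AR(p) process read, in matrix form,
  Gamma_p phi = r_p,   with   (Gamma_p)_{ij} = gamma(|i - j|),
                       (r_p)_i = gamma(i),   i,j = 1..p.
Substitute the sample gammas (Toeplitz matrix and right-hand side of size 1):
  Gamma_p = [[2.0757]]
  r_p     = [-0.3965]
With p = 1 this is the single equation gamma(0) phi_1 = gamma(1):
  phi_hat_1 = gamma(1) / gamma(0) = -0.3965 / 2.0757 = -0.1910.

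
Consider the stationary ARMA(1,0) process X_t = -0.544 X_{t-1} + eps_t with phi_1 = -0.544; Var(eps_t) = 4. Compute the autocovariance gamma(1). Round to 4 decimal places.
\gamma(1) = -3.0906

Multiply the model equation by X_{t-k} and take expectations. With theta_0 = psi_0 = 1 and psi_j the MA(infinity) weights, this gives
  gamma(k) - sum_i phi_i gamma(k-i) = c_k,
  c_k = sigma^2 * sum_{j=k..q} theta_j psi_{j-k}   (c_k = 0 for k > q),
using gamma(-m) = gamma(m).
Pure AR (q = 0): c_0 = sigma^2 = 4, c_k = 0 for k >= 1.
Equations for k = 0 and k = 1 (AR order 1):
  gamma(0) = phi_1 gamma(1) + c_0
  gamma(1) = phi_1 gamma(0) + c_1
Substituting the second into the first: gamma(0) (1 - phi_1^2) = c_0 + phi_1 c_1, so
  gamma(0) = c_0 / (1 - phi_1^2) = 4 / (1 - (-0.544)^2) = 4 / 0.704064 = 5.681302.
  gamma(1) = phi_1 gamma(0) = (-0.544)(5.681302) = -3.090628.
Therefore gamma(1) = -3.0906 (to 4 decimal places).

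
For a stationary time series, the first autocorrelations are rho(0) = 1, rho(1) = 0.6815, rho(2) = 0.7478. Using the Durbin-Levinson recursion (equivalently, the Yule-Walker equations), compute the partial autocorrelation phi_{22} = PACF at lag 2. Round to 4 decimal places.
\phi_{22} = 0.5291

The PACF at lag k is phi_{kk}, the last component of the solution
to the Yule-Walker system G_k phi = r_k where
  (G_k)_{ij} = rho(|i - j|), (r_k)_i = rho(i), i,j = 1..k.
Equivalently, Durbin-Levinson gives phi_{kk} iteratively:
  phi_{11} = rho(1)
  phi_{kk} = [rho(k) - sum_{j=1..k-1} phi_{k-1,j} rho(k-j)]
            / [1 - sum_{j=1..k-1} phi_{k-1,j} rho(j)],
  phi_{k,j} = phi_{k-1,j} - phi_{kk} phi_{k-1,k-j},  j = 1..k-1.
Step k = 1:
  phi_11 = rho(1) = 0.6815.
Step k = 2:
  phi_22 = [rho(2) - phi_11 rho(1)] / [1 - phi_11 rho(1)] = [0.7478 - (0.6815)(0.6815)] / [1 - (0.6815)(0.6815)]
         = 0.28335775 / 0.53555775 = 0.5291.
Therefore phi_{22} = 0.5291.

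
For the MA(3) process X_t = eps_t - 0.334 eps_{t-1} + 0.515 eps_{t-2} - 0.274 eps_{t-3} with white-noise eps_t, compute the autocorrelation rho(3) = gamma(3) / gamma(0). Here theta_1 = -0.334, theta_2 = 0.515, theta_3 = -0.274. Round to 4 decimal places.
\rho(3) = -0.1887

For an MA(q) process with theta_0 = 1, the autocovariance is
  gamma(k) = sigma^2 * sum_{i=0..q-k} theta_i * theta_{i+k},
and rho(k) = gamma(k) / gamma(0). Sigma^2 cancels.
  numerator   = (1)*(-0.274) = -0.274.
  denominator = (1)^2 + (-0.334)^2 + (0.515)^2 + (-0.274)^2 = 1.451857.
  rho(3) = -0.274 / 1.451857 = -0.1887.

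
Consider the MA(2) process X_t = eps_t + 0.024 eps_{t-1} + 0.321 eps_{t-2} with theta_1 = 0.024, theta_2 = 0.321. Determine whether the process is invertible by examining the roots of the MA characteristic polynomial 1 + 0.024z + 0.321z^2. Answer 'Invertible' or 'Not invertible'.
\text{Invertible}

The MA(q) characteristic polynomial is P(z) = 1 + 0.024z + 0.321z^2.
Invertibility requires all roots to lie outside the unit circle, i.e. |z| > 1 for every root.
Set 1 + (0.024) z + (0.321) z^2 = 0, i.e. a z^2 + b z + c = 0 with a = 0.321, b = 0.024, c = 1.
Discriminant D = b^2 - 4ac = (0.024)^2 - 4*(0.321)*1 = 0.000576 - (1.284) = -1.283424.
D < 0, so the roots are the complex-conjugate pair z = (-b +/- i sqrt(-D)) / (2a) = -0.0374 +/- 1.7646i.
For a conjugate pair |z|^2 = z * conj(z) = (product of roots) = c/a = 1/(0.321) = 3.115265, so |z| = sqrt(3.115265) = 1.765 for both roots.
Moduli of all roots: 1.7650, 1.7650.
All moduli strictly greater than 1? Yes.
Verdict: Invertible.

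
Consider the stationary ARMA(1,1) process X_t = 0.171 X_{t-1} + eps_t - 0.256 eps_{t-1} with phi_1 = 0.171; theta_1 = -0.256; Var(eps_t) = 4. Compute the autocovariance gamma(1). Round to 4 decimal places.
\gamma(1) = -0.3349

Multiply the model equation by X_{t-k} and take expectations. With theta_0 = psi_0 = 1 and psi_j the MA(infinity) weights, this gives
  gamma(k) - sum_i phi_i gamma(k-i) = c_k,
  c_k = sigma^2 * sum_{j=k..q} theta_j psi_{j-k}   (c_k = 0 for k > q),
using gamma(-m) = gamma(m).
psi-weights needed (psi_j = theta_j + sum_i phi_i psi_{j-i}):
  psi_1 = theta_1 + phi_1 = -0.256 + (0.171) = -0.085
Right-hand sides:
  c_0 = sigma^2 (1 + theta_1 psi_1) = 4 * (1 + (-0.256)(-0.085)) = 4 * 1.02176 = 4.08704
  c_1 = sigma^2 theta_1 = 4 * (-0.256) = -1.024
  c_2 = 0
Equations for k = 0 and k = 1 (AR order 1):
  gamma(0) = phi_1 gamma(1) + c_0
  gamma(1) = phi_1 gamma(0) + c_1
Substituting the second into the first: gamma(0) (1 - phi_1^2) = c_0 + phi_1 c_1, so
  gamma(0) = (c_0 + phi_1 c_1) / (1 - phi_1^2) = (4.08704 + (0.171)(-1.024)) / (1 - (0.171)^2) = 3.911936 / 0.970759 = 4.029771.
  gamma(1) = phi_1 gamma(0) + c_1 = (0.171)(4.029771) + (-1.024) = -0.334909.
Therefore gamma(1) = -0.3349 (to 4 decimal places).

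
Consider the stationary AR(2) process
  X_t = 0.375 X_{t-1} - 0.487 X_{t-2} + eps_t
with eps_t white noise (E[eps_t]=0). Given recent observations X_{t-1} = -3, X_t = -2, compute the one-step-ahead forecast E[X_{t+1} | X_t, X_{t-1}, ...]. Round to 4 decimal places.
E[X_{t+1} \mid \mathcal F_t] = 0.7110

For an AR(p) model X_t = c + sum_i phi_i X_{t-i} + eps_t, the
one-step-ahead conditional mean is
  E[X_{t+1} | X_t, ...] = c + sum_i phi_i X_{t+1-i}.
Substitute known values:
  E[X_{t+1} | ...] = (0.375) * (-2) + (-0.487) * (-3)
                   = 0.7110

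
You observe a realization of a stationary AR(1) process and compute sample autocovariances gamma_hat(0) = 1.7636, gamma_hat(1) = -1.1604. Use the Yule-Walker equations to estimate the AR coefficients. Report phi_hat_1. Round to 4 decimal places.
\hat\phi_{1} = -0.6580

The Yule-Walker equations for an AR(p) process read, in matrix form,
  Gamma_p phi = r_p,   with   (Gamma_p)_{ij} = gamma(|i - j|),
                       (r_p)_i = gamma(i),   i,j = 1..p.
Substitute the sample gammas (Toeplitz matrix and right-hand side of size 1):
  Gamma_p = [[1.7636]]
  r_p     = [-1.1604]
With p = 1 this is the single equation gamma(0) phi_1 = gamma(1):
  phi_hat_1 = gamma(1) / gamma(0) = -1.1604 / 1.7636 = -0.6580.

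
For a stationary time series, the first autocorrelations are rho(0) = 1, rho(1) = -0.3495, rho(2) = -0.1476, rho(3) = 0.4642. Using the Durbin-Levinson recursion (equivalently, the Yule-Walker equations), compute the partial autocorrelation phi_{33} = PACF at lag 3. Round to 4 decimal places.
\phi_{33} = 0.3640

The PACF at lag k is phi_{kk}, the last component of the solution
to the Yule-Walker system G_k phi = r_k where
  (G_k)_{ij} = rho(|i - j|), (r_k)_i = rho(i), i,j = 1..k.
Equivalently, Durbin-Levinson gives phi_{kk} iteratively:
  phi_{11} = rho(1)
  phi_{kk} = [rho(k) - sum_{j=1..k-1} phi_{k-1,j} rho(k-j)]
            / [1 - sum_{j=1..k-1} phi_{k-1,j} rho(j)],
  phi_{k,j} = phi_{k-1,j} - phi_{kk} phi_{k-1,k-j},  j = 1..k-1.
Step k = 1:
  phi_11 = rho(1) = -0.3495.
Step k = 2:
  phi_22 = [rho(2) - phi_11 rho(1)] / [1 - phi_11 rho(1)] = [-0.1476 - (-0.3495)(-0.3495)] / [1 - (-0.3495)(-0.3495)]
         = -0.26975025 / 0.87784975 = -0.307285.
  Update: phi_21 = phi_11 - phi_22 phi_11 = -0.3495 - (-0.307285)(-0.3495) = -0.456896.
Step k = 3:
  phi_33 = [rho(3) - phi_21 rho(2) - phi_22 rho(1)] / [1 - phi_21 rho(1) - phi_22 rho(2)]
    numerator   = 0.4642 - (-0.456896)(-0.1476) - (-0.307285)(-0.3495) = 0.28936594
    denominator = 1 - (-0.456896)(-0.3495) - (-0.307285)(-0.1476) = 0.79495949
  phi_33 = 0.28936594 / 0.79495949 = 0.364.
Therefore phi_{33} = 0.3640.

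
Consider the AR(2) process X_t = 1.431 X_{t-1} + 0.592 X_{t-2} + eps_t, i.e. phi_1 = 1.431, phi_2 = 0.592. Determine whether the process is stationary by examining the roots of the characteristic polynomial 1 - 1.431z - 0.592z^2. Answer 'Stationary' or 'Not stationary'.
\text{Not stationary}

The AR(p) characteristic polynomial is P(z) = 1 - 1.431z - 0.592z^2.
Stationarity requires all roots to lie outside the unit circle, i.e. |z| > 1 for every root.
Set 1 + (-1.431) z + (-0.592) z^2 = 0, i.e. a z^2 + b z + c = 0 with a = -0.592, b = -1.431, c = 1.
Discriminant D = b^2 - 4ac = (-1.431)^2 - 4*(-0.592)*1 = 2.047761 - (-2.368) = 4.415761.
D >= 0, so the roots are real: z = (-b +/- sqrt(D)) / (2a) = (1.431 +/- 2.101371) / (-1.184).
  z_1 = (1.431 + 2.101371) / (-1.184) = -2.9834,   |z_1| = 2.9834.
  z_2 = (1.431 - 2.101371) / (-1.184) = 0.5662,   |z_2| = 0.5662.
Moduli of all roots: 2.9834, 0.5662.
All moduli strictly greater than 1? No.
Verdict: Not stationary.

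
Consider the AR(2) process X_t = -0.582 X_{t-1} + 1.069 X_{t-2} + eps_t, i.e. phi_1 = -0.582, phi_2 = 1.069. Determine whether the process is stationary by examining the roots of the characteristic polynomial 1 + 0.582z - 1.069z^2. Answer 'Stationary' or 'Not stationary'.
\text{Not stationary}

The AR(p) characteristic polynomial is P(z) = 1 + 0.582z - 1.069z^2.
Stationarity requires all roots to lie outside the unit circle, i.e. |z| > 1 for every root.
Set 1 + (0.582) z + (-1.069) z^2 = 0, i.e. a z^2 + b z + c = 0 with a = -1.069, b = 0.582, c = 1.
Discriminant D = b^2 - 4ac = (0.582)^2 - 4*(-1.069)*1 = 0.338724 - (-4.276) = 4.614724.
D >= 0, so the roots are real: z = (-b +/- sqrt(D)) / (2a) = (-0.582 +/- 2.148191) / (-2.138).
  z_1 = (-0.582 + 2.148191) / (-2.138) = -0.7325,   |z_1| = 0.7325.
  z_2 = (-0.582 - 2.148191) / (-2.138) = 1.277,   |z_2| = 1.277.
Moduli of all roots: 0.7325, 1.2770.
All moduli strictly greater than 1? No.
Verdict: Not stationary.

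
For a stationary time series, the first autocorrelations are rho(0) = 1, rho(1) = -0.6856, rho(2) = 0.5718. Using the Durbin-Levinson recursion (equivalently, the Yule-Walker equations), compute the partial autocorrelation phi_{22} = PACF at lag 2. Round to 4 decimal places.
\phi_{22} = 0.1920

The PACF at lag k is phi_{kk}, the last component of the solution
to the Yule-Walker system G_k phi = r_k where
  (G_k)_{ij} = rho(|i - j|), (r_k)_i = rho(i), i,j = 1..k.
Equivalently, Durbin-Levinson gives phi_{kk} iteratively:
  phi_{11} = rho(1)
  phi_{kk} = [rho(k) - sum_{j=1..k-1} phi_{k-1,j} rho(k-j)]
            / [1 - sum_{j=1..k-1} phi_{k-1,j} rho(j)],
  phi_{k,j} = phi_{k-1,j} - phi_{kk} phi_{k-1,k-j},  j = 1..k-1.
Step k = 1:
  phi_11 = rho(1) = -0.6856.
Step k = 2:
  phi_22 = [rho(2) - phi_11 rho(1)] / [1 - phi_11 rho(1)] = [0.5718 - (-0.6856)(-0.6856)] / [1 - (-0.6856)(-0.6856)]
         = 0.10175264 / 0.52995264 = 0.192.
Therefore phi_{22} = 0.1920.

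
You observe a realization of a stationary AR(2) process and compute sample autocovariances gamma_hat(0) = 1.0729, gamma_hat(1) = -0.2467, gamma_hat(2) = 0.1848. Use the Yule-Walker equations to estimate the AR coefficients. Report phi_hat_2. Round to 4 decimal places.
\hat\phi_{2} = 0.1260

The Yule-Walker equations for an AR(p) process read, in matrix form,
  Gamma_p phi = r_p,   with   (Gamma_p)_{ij} = gamma(|i - j|),
                       (r_p)_i = gamma(i),   i,j = 1..p.
Substitute the sample gammas (Toeplitz matrix and right-hand side of size 2):
  Gamma_p = [[1.0729, -0.2467], [-0.2467, 1.0729]]
  r_p     = [-0.2467, 0.1848]
Written out:
  1.0729 phi_1 - 0.2467 phi_2 = -0.2467
  -0.2467 phi_1 + 1.0729 phi_2 = 0.1848
Solve by Cramer's rule:
  det = gamma(0)^2 - gamma(1)^2 = (1.0729)^2 - (-0.2467)^2 = 1.15111441 - 0.06086089 = 1.09025352
  phi_hat_1 = [gamma(1) gamma(0) - gamma(1) gamma(2)] / det = [(-0.2467)(1.0729) - (-0.2467)(0.1848)] / 1.09025352 = -0.21909427 / 1.09025352 = -0.201
  phi_hat_2 = [gamma(0) gamma(2) - gamma(1)^2] / det = [(1.0729)(0.1848) - (-0.2467)^2] / 1.09025352 = 0.13741103 / 1.09025352 = 0.126
So phi_hat = [-0.2010, 0.1260].
Therefore phi_hat_2 = 0.1260.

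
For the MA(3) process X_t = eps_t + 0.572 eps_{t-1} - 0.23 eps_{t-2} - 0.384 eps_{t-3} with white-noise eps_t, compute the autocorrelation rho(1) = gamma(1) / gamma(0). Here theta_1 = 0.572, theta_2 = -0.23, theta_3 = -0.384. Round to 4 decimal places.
\rho(1) = 0.3462

For an MA(q) process with theta_0 = 1, the autocovariance is
  gamma(k) = sigma^2 * sum_{i=0..q-k} theta_i * theta_{i+k},
and rho(k) = gamma(k) / gamma(0). Sigma^2 cancels.
  numerator   = (1)*(0.572) + (0.572)*(-0.23) + (-0.23)*(-0.384) = 0.52876.
  denominator = (1)^2 + (0.572)^2 + (-0.23)^2 + (-0.384)^2 = 1.52754.
  rho(1) = 0.52876 / 1.52754 = 0.3462.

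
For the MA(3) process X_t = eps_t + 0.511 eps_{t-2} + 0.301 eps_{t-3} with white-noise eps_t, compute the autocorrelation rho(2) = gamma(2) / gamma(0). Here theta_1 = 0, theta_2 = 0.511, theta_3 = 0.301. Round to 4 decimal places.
\rho(2) = 0.3780

For an MA(q) process with theta_0 = 1, the autocovariance is
  gamma(k) = sigma^2 * sum_{i=0..q-k} theta_i * theta_{i+k},
and rho(k) = gamma(k) / gamma(0). Sigma^2 cancels.
  numerator   = (1)*(0.511) + (0)*(0.301) = 0.511.
  denominator = (1)^2 + (0)^2 + (0.511)^2 + (0.301)^2 = 1.351722.
  rho(2) = 0.511 / 1.351722 = 0.3780.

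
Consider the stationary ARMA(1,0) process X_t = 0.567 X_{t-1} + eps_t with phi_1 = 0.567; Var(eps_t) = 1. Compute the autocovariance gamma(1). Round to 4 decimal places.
\gamma(1) = 0.8357

Multiply the model equation by X_{t-k} and take expectations. With theta_0 = psi_0 = 1 and psi_j the MA(infinity) weights, this gives
  gamma(k) - sum_i phi_i gamma(k-i) = c_k,
  c_k = sigma^2 * sum_{j=k..q} theta_j psi_{j-k}   (c_k = 0 for k > q),
using gamma(-m) = gamma(m).
Pure AR (q = 0): c_0 = sigma^2 = 1, c_k = 0 for k >= 1.
Equations for k = 0 and k = 1 (AR order 1):
  gamma(0) = phi_1 gamma(1) + c_0
  gamma(1) = phi_1 gamma(0) + c_1
Substituting the second into the first: gamma(0) (1 - phi_1^2) = c_0 + phi_1 c_1, so
  gamma(0) = c_0 / (1 - phi_1^2) = 1 / (1 - (0.567)^2) = 1 / 0.678511 = 1.473815.
  gamma(1) = phi_1 gamma(0) = (0.567)(1.473815) = 0.835653.
Therefore gamma(1) = 0.8357 (to 4 decimal places).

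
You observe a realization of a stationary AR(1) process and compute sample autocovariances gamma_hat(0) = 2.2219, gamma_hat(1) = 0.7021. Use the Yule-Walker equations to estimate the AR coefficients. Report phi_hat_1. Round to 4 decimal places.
\hat\phi_{1} = 0.3160

The Yule-Walker equations for an AR(p) process read, in matrix form,
  Gamma_p phi = r_p,   with   (Gamma_p)_{ij} = gamma(|i - j|),
                       (r_p)_i = gamma(i),   i,j = 1..p.
Substitute the sample gammas (Toeplitz matrix and right-hand side of size 1):
  Gamma_p = [[2.2219]]
  r_p     = [0.7021]
With p = 1 this is the single equation gamma(0) phi_1 = gamma(1):
  phi_hat_1 = gamma(1) / gamma(0) = 0.7021 / 2.2219 = 0.3160.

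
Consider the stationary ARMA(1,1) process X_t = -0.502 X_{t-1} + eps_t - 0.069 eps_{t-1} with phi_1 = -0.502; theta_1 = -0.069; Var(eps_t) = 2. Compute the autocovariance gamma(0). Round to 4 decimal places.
\gamma(0) = 2.8718

Multiply the model equation by X_{t-k} and take expectations. With theta_0 = psi_0 = 1 and psi_j the MA(infinity) weights, this gives
  gamma(k) - sum_i phi_i gamma(k-i) = c_k,
  c_k = sigma^2 * sum_{j=k..q} theta_j psi_{j-k}   (c_k = 0 for k > q),
using gamma(-m) = gamma(m).
psi-weights needed (psi_j = theta_j + sum_i phi_i psi_{j-i}):
  psi_1 = theta_1 + phi_1 = -0.069 + (-0.502) = -0.571
Right-hand sides:
  c_0 = sigma^2 (1 + theta_1 psi_1) = 2 * (1 + (-0.069)(-0.571)) = 2 * 1.039399 = 2.078798
  c_1 = sigma^2 theta_1 = 2 * (-0.069) = -0.138
  c_2 = 0
Equations for k = 0 and k = 1 (AR order 1):
  gamma(0) = phi_1 gamma(1) + c_0
  gamma(1) = phi_1 gamma(0) + c_1
Substituting the second into the first: gamma(0) (1 - phi_1^2) = c_0 + phi_1 c_1, so
  gamma(0) = (c_0 + phi_1 c_1) / (1 - phi_1^2) = (2.078798 + (-0.502)(-0.138)) / (1 - (-0.502)^2) = 2.148074 / 0.747996 = 2.871772.
Therefore gamma(0) = 2.8718 (to 4 decimal places).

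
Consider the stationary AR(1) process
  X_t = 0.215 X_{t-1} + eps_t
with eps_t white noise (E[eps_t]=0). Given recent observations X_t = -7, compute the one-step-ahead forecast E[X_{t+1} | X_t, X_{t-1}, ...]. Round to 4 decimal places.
E[X_{t+1} \mid \mathcal F_t] = -1.5050

For an AR(p) model X_t = c + sum_i phi_i X_{t-i} + eps_t, the
one-step-ahead conditional mean is
  E[X_{t+1} | X_t, ...] = c + sum_i phi_i X_{t+1-i}.
Substitute known values:
  E[X_{t+1} | ...] = (0.215) * (-7)
                   = -1.5050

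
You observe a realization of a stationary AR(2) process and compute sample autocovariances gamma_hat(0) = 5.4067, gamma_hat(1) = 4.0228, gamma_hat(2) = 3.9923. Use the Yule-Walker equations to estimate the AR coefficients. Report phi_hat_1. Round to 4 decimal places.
\hat\phi_{1} = 0.4360

The Yule-Walker equations for an AR(p) process read, in matrix form,
  Gamma_p phi = r_p,   with   (Gamma_p)_{ij} = gamma(|i - j|),
                       (r_p)_i = gamma(i),   i,j = 1..p.
Substitute the sample gammas (Toeplitz matrix and right-hand side of size 2):
  Gamma_p = [[5.4067, 4.0228], [4.0228, 5.4067]]
  r_p     = [4.0228, 3.9923]
Written out:
  5.4067 phi_1 + 4.0228 phi_2 = 4.0228
  4.0228 phi_1 + 5.4067 phi_2 = 3.9923
Solve by Cramer's rule:
  det = gamma(0)^2 - gamma(1)^2 = (5.4067)^2 - (4.0228)^2 = 29.23240489 - 16.18291984 = 13.04948505
  phi_hat_1 = [gamma(1) gamma(0) - gamma(1) gamma(2)] / det = [(4.0228)(5.4067) - (4.0228)(3.9923)] / 13.04948505 = 5.68984832 / 13.04948505 = 0.436
  phi_hat_2 = [gamma(0) gamma(2) - gamma(1)^2] / det = [(5.4067)(3.9923) - (4.0228)^2] / 13.04948505 = 5.40224857 / 13.04948505 = 0.414
So phi_hat = [0.4360, 0.4140].
Therefore phi_hat_1 = 0.4360.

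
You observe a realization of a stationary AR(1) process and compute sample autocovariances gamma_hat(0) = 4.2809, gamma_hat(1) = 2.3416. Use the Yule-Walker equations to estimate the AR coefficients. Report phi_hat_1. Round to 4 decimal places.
\hat\phi_{1} = 0.5470

The Yule-Walker equations for an AR(p) process read, in matrix form,
  Gamma_p phi = r_p,   with   (Gamma_p)_{ij} = gamma(|i - j|),
                       (r_p)_i = gamma(i),   i,j = 1..p.
Substitute the sample gammas (Toeplitz matrix and right-hand side of size 1):
  Gamma_p = [[4.2809]]
  r_p     = [2.3416]
With p = 1 this is the single equation gamma(0) phi_1 = gamma(1):
  phi_hat_1 = gamma(1) / gamma(0) = 2.3416 / 4.2809 = 0.5470.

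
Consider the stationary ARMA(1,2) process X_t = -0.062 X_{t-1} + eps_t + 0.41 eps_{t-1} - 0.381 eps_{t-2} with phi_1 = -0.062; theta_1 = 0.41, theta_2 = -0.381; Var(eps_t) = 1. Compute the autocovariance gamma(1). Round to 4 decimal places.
\gamma(1) = 0.1978

Multiply the model equation by X_{t-k} and take expectations. With theta_0 = psi_0 = 1 and psi_j the MA(infinity) weights, this gives
  gamma(k) - sum_i phi_i gamma(k-i) = c_k,
  c_k = sigma^2 * sum_{j=k..q} theta_j psi_{j-k}   (c_k = 0 for k > q),
using gamma(-m) = gamma(m).
psi-weights needed (psi_j = theta_j + sum_i phi_i psi_{j-i}):
  psi_1 = theta_1 + phi_1 = 0.41 + (-0.062) = 0.348
  psi_2 = theta_2 + phi_1 psi_1 = -0.381 + (-0.062)(0.348) = -0.402576
Right-hand sides:
  c_0 = sigma^2 (1 + theta_1 psi_1 + theta_2 psi_2) = 1 * (1 + (0.41)(0.348) + (-0.381)(-0.402576)) = 1 * 1.296061 = 1.296061
  c_1 = sigma^2 (theta_1 + theta_2 psi_1) = 1 * (0.41 + (-0.381)(0.348)) = 0.277412
  c_2 = sigma^2 theta_2 = 1 * (-0.381) = -0.381
Equations for k = 0 and k = 1 (AR order 1):
  gamma(0) = phi_1 gamma(1) + c_0
  gamma(1) = phi_1 gamma(0) + c_1
Substituting the second into the first: gamma(0) (1 - phi_1^2) = c_0 + phi_1 c_1, so
  gamma(0) = (c_0 + phi_1 c_1) / (1 - phi_1^2) = (1.296061 + (-0.062)(0.277412)) / (1 - (-0.062)^2) = 1.278862 / 0.996156 = 1.283797.
  gamma(1) = phi_1 gamma(0) + c_1 = (-0.062)(1.283797) + (0.277412) = 0.197817.
Therefore gamma(1) = 0.1978 (to 4 decimal places).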